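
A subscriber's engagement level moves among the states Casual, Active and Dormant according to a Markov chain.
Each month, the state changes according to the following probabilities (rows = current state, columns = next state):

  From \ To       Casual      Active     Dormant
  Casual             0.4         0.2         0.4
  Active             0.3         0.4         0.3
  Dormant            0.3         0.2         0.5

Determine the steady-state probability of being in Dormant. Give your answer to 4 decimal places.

0.4167

Let the stationary distribution be π with π = πP and π_1 + π_2 + π_3 = 1.
π_1 = 0.4·π_1 + 0.3·π_2 + 0.3·π_3
π_2 = 0.2·π_1 + 0.4·π_2 + 0.2·π_3
Solving with the normalization constraint gives π = (0.3333, 0.2500, 0.4167).
So the stationary probability of Dormant is 0.4167.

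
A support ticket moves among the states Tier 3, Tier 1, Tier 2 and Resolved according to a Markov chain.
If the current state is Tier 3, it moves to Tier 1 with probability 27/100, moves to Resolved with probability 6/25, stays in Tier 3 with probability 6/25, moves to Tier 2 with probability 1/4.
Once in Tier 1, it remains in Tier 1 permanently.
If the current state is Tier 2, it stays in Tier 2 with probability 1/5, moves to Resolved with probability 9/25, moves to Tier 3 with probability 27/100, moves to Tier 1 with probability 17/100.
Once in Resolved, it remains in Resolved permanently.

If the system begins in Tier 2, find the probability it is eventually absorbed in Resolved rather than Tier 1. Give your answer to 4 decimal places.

0.6261

Let h(s) be the probability of absorption at Resolved starting from transient state s. Then h(Resolved) = 1 and h(Tier 1) = 0. By first-step analysis:
h(Tier 3) = 0.24·h(Tier 3) + 0.27·0 + 0.25·h(Tier 2) + 0.24·1
h(Tier 2) = 0.27·h(Tier 3) + 0.17·0 + 0.2·h(Tier 2) + 0.36·1
Solving: h(Tier 3) = 0.5217, h(Tier 2) = 0.6261.
Starting from Tier 2, the probability is 0.6261.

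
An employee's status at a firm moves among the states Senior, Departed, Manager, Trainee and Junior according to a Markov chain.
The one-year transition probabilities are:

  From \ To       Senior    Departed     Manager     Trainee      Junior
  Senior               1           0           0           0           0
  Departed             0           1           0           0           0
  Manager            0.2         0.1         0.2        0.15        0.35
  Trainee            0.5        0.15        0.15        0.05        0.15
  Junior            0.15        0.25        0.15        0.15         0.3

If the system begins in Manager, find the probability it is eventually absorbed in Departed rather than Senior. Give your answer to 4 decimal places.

Let h(s) be the probability of absorption at Departed starting from transient state s. Then h(Departed) = 1 and h(Senior) = 0. By first-step analysis:
h(Manager) = 0.2·0 + 0.1·1 + 0.2·h(Manager) + 0.15·h(Trainee) + 0.35·h(Junior)
h(Trainee) = 0.5·0 + 0.15·1 + 0.15·h(Manager) + 0.05·h(Trainee) + 0.15·h(Junior)
h(Junior) = 0.15·0 + 0.25·1 + 0.15·h(Manager) + 0.15·h(Trainee) + 0.3·h(Junior)
Solving: h(Manager) = 0.4041, h(Trainee) = 0.3020, h(Junior) = 0.5084.
Starting from Manager, the probability is 0.4041.

0.4041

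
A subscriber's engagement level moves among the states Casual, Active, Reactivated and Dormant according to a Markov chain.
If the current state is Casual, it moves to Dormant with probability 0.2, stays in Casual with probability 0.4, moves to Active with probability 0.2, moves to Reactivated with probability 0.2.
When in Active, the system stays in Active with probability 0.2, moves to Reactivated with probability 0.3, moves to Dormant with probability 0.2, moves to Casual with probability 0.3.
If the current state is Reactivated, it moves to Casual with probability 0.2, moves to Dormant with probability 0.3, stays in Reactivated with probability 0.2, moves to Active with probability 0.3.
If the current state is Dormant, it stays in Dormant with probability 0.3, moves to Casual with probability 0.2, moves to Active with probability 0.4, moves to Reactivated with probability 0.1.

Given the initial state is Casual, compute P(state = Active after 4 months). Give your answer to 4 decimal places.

0.2690

Propagate the distribution vector 4 months from Casual.
After 0 months: (1.0000, 0.0000, 0.0000, 0.0000)
After 1 month: (0.4000, 0.2000, 0.2000, 0.2000)
After 2 months: (0.3000, 0.2600, 0.2000, 0.2400)
After 3 months: (0.2860, 0.2680, 0.2020, 0.2440)
After 4 months: (0.2840, 0.2690, 0.2024, 0.2446)
P(in Active after 4 months) = 0.2690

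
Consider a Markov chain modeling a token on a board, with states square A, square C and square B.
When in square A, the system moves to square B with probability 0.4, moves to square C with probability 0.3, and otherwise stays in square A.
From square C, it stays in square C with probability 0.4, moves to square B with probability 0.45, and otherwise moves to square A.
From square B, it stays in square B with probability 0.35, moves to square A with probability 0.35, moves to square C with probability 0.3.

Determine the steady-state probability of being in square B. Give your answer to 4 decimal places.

0.3968

Let the stationary distribution be π with π = πP and π_1 + π_2 + π_3 = 1.
π_1 = 0.3·π_1 + 0.15·π_2 + 0.35·π_3
π_2 = 0.3·π_1 + 0.4·π_2 + 0.3·π_3
Solving with the normalization constraint gives π = (0.2698, 0.3333, 0.3968).
So the stationary probability of square B is 0.3968.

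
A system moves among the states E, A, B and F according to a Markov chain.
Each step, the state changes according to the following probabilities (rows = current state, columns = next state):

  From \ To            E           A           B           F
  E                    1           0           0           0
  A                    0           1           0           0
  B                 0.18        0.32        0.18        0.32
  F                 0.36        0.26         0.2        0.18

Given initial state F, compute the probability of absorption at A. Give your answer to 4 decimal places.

0.4556

Let h(s) be the probability of absorption at A starting from transient state s. Then h(A) = 1 and h(E) = 0. By first-step analysis:
h(B) = 0.18·0 + 0.32·1 + 0.18·h(B) + 0.32·h(F)
h(F) = 0.36·0 + 0.26·1 + 0.2·h(B) + 0.18·h(F)
Solving: h(B) = 0.5680, h(F) = 0.4556.
Starting from F, the probability is 0.4556.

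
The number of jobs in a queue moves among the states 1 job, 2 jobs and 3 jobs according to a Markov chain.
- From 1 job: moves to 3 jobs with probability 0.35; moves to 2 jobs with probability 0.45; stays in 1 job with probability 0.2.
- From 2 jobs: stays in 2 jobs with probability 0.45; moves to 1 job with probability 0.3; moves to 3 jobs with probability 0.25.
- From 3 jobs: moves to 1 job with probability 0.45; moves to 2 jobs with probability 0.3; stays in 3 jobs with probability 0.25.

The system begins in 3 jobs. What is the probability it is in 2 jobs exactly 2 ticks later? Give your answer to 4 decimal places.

0.4125

Sum over the intermediate state after 1 tick:
P = P(3 jobs→1 job)·P(1 job→2 jobs) + P(3 jobs→2 jobs)·P(2 jobs→2 jobs) + P(3 jobs→3 jobs)·P(3 jobs→2 jobs)
  = 0.45×0.45 + 0.3×0.45 + 0.25×0.3
  = 0.2025 + 0.1350 + 0.0750 = 0.4125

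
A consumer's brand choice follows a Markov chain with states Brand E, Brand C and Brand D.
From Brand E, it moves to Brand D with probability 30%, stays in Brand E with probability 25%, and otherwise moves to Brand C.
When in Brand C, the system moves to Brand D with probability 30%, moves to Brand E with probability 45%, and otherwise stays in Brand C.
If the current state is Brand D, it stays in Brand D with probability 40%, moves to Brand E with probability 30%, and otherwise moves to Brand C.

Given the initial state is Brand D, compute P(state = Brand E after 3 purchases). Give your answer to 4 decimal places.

Propagate the distribution vector 3 purchases from Brand D.
After 0 purchases: (0.0000, 0.0000, 1.0000)
After 1 purchase: (0.3000, 0.3000, 0.4000)
After 2 purchases: (0.3300, 0.3300, 0.3400)
After 3 purchases: (0.3330, 0.3330, 0.3340)
P(in Brand E after 3 purchases) = 0.3330

0.3330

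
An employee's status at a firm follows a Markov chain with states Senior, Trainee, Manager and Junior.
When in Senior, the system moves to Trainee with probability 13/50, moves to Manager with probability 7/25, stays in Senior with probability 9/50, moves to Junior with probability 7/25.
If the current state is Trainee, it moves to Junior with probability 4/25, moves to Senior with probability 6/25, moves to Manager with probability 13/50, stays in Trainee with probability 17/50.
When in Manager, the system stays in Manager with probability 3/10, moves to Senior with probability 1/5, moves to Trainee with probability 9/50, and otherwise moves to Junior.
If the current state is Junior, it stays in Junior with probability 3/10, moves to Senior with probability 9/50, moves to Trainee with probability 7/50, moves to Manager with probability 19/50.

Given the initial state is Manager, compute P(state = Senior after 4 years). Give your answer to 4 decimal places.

0.1993

Propagate the distribution vector 4 years from Manager.
After 0 years: (0.0000, 0.0000, 1.0000, 0.0000)
After 1 year: (0.2000, 0.1800, 0.3000, 0.3200)
After 2 years: (0.1968, 0.2120, 0.3144, 0.2768)
After 3 years: (0.1990, 0.2186, 0.3097, 0.2727)
After 4 years: (0.1993, 0.2200, 0.3091, 0.2716)
P(in Senior after 4 years) = 0.1993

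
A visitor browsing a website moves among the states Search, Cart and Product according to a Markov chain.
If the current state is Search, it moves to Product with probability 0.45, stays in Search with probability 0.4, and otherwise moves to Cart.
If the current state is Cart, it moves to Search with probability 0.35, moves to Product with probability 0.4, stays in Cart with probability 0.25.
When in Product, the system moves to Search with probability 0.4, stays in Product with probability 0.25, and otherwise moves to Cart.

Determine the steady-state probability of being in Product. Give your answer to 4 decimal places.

0.3647

Let the stationary distribution be π with π = πP and π_1 + π_2 + π_3 = 1.
π_1 = 0.4·π_1 + 0.35·π_2 + 0.4·π_3
π_2 = 0.15·π_1 + 0.25·π_2 + 0.35·π_3
Solving with the normalization constraint gives π = (0.3876, 0.2477, 0.3647).
So the stationary probability of Product is 0.3647.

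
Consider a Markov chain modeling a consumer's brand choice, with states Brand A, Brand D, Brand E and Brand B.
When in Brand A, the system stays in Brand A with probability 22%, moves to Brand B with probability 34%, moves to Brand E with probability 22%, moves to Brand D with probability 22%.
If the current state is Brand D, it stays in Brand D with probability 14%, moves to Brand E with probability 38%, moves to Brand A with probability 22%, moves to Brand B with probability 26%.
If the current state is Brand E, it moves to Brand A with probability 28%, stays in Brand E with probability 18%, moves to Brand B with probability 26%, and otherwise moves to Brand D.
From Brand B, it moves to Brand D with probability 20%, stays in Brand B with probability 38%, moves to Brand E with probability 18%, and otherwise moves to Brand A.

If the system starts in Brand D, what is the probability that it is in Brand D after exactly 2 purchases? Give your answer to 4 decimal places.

Propagate the distribution vector 2 purchases from Brand D.
After 0 purchases: (0.0000, 1.0000, 0.0000, 0.0000)
After 1 purchase: (0.2200, 0.1400, 0.3800, 0.2600)
After 2 purchases: (0.2480, 0.2264, 0.2168, 0.3088)
P(in Brand D after 2 purchases) = 0.2264

0.2264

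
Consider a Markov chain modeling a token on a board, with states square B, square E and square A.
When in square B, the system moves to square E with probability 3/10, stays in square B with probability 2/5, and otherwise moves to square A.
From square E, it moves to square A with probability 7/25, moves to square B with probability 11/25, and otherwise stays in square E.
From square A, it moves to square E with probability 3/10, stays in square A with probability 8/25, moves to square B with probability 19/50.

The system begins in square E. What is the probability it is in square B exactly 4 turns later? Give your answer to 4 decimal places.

Propagate the distribution vector 4 turns from square E.
After 0 turns: (0.0000, 1.0000, 0.0000)
After 1 turn: (0.4400, 0.2800, 0.2800)
After 2 turns: (0.4056, 0.2944, 0.3000)
After 3 turns: (0.4058, 0.2941, 0.3001)
After 4 turns: (0.4058, 0.2941, 0.3001)
P(in square B after 4 turns) = 0.4058

0.4058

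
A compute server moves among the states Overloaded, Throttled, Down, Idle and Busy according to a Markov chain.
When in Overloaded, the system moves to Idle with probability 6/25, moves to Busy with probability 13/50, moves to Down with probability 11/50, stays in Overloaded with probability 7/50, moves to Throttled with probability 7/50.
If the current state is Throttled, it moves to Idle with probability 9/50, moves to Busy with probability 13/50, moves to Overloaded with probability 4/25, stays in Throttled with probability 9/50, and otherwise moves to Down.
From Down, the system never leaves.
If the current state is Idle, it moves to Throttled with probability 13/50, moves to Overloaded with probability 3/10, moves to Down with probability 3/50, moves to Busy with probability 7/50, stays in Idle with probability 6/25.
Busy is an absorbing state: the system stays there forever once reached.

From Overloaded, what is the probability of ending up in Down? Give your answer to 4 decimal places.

0.4408

Let h(s) be the probability of absorption at Down starting from transient state s. Then h(Down) = 1 and h(Busy) = 0. By first-step analysis:
h(Overloaded) = 0.14·h(Overloaded) + 0.14·h(Throttled) + 0.22·1 + 0.24·h(Idle) + 0.26·0
h(Throttled) = 0.16·h(Overloaded) + 0.18·h(Throttled) + 0.22·1 + 0.18·h(Idle) + 0.26·0
h(Idle) = 0.3·h(Overloaded) + 0.26·h(Throttled) + 0.06·1 + 0.24·h(Idle) + 0.14·0
Solving: h(Overloaded) = 0.4408, h(Throttled) = 0.4431, h(Idle) = 0.4046.
Starting from Overloaded, the probability is 0.4408.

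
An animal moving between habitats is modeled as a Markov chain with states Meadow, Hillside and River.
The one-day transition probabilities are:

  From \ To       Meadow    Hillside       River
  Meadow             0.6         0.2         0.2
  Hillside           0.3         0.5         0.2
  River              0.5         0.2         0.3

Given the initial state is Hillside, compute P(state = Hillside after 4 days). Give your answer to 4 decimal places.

Propagate the distribution vector 4 days from Hillside.
After 0 days: (0.0000, 1.0000, 0.0000)
After 1 day: (0.3000, 0.5000, 0.2000)
After 2 days: (0.4300, 0.3500, 0.2200)
After 3 days: (0.4730, 0.3050, 0.2220)
After 4 days: (0.4863, 0.2915, 0.2222)
P(in Hillside after 4 days) = 0.2915

0.2915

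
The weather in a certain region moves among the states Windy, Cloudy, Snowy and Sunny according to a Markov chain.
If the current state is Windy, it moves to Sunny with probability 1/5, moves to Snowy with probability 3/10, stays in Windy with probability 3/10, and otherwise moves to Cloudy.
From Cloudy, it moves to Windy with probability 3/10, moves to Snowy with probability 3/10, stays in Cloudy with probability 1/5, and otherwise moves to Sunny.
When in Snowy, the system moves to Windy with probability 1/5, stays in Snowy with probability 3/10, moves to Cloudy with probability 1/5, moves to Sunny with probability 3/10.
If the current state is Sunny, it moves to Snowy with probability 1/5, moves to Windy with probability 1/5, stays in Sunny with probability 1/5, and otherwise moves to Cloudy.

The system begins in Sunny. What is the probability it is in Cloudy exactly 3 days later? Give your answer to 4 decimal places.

0.2440

Propagate the distribution vector 3 days from Sunny.
After 0 days: (0.0000, 0.0000, 0.0000, 1.0000)
After 1 day: (0.2000, 0.4000, 0.2000, 0.2000)
After 2 days: (0.2600, 0.2400, 0.2800, 0.2200)
After 3 days: (0.2500, 0.2440, 0.2780, 0.2280)
P(in Cloudy after 3 days) = 0.2440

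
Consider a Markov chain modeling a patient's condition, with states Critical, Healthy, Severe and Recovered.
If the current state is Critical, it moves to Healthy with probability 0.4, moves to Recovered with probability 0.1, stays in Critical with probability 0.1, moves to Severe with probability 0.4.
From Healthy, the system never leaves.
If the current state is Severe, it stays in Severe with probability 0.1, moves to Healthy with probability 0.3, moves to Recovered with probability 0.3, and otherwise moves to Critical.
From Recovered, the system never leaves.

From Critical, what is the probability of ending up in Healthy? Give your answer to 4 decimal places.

Let h(s) be the probability of absorption at Healthy starting from transient state s. Then h(Healthy) = 1 and h(Recovered) = 0. By first-step analysis:
h(Critical) = 0.1·h(Critical) + 0.4·1 + 0.4·h(Severe) + 0.1·0
h(Severe) = 0.3·h(Critical) + 0.3·1 + 0.1·h(Severe) + 0.3·0
Solving: h(Critical) = 0.6957, h(Severe) = 0.5652.
Starting from Critical, the probability is 0.6957.

0.6957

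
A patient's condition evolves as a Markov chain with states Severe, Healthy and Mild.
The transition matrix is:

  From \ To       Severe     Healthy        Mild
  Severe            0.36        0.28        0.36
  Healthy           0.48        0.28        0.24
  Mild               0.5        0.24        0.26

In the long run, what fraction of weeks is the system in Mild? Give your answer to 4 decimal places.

Let the stationary distribution be π with π = πP and π_1 + π_2 + π_3 = 1.
π_1 = 0.36·π_1 + 0.48·π_2 + 0.5·π_3
π_2 = 0.28·π_1 + 0.28·π_2 + 0.24·π_3
Solving with the normalization constraint gives π = (0.4339, 0.2681, 0.2980).
So the stationary probability of Mild is 0.2980.

0.2980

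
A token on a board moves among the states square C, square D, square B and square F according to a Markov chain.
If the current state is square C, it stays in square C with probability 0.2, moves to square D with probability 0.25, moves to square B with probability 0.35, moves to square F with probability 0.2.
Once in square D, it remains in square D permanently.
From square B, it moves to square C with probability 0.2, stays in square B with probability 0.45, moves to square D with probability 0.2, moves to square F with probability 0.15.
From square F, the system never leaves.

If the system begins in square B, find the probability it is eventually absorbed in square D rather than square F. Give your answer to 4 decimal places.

Let h(s) be the probability of absorption at square D starting from transient state s. Then h(square D) = 1 and h(square F) = 0. By first-step analysis:
h(square C) = 0.2·h(square C) + 0.25·1 + 0.35·h(square B) + 0.2·0
h(square B) = 0.2·h(square C) + 0.2·1 + 0.45·h(square B) + 0.15·0
Solving: h(square C) = 0.5608, h(square B) = 0.5676.
Starting from square B, the probability is 0.5676.

0.5676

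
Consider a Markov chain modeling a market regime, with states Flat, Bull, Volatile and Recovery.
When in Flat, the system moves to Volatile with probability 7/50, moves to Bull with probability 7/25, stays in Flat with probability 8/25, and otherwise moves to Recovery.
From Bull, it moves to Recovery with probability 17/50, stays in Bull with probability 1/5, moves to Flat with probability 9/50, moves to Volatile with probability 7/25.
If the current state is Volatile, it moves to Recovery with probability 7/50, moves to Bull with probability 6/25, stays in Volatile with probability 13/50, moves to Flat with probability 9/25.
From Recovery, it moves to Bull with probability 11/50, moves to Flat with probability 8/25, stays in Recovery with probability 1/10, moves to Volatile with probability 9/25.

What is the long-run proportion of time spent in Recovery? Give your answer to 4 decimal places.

Let the stationary distribution be π with π = πP and π_1 + π_2 + π_3 + π_4 = 1.
π_1 = 0.32·π_1 + 0.18·π_2 + 0.36·π_3 + 0.32·π_4
π_2 = 0.28·π_1 + 0.2·π_2 + 0.24·π_3 + 0.22·π_4
π_3 = 0.14·π_1 + 0.28·π_2 + 0.26·π_3 + 0.36·π_4
Solving with the normalization constraint gives π = (0.2967, 0.2381, 0.2506, 0.2146).
So the stationary probability of Recovery is 0.2146.

0.2146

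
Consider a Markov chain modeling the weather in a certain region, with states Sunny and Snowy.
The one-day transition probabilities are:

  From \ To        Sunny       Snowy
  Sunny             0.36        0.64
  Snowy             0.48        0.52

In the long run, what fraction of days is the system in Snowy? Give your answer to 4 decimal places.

Let the stationary distribution be π with π = πP and π_1 + π_2 = 1.
π_1 = 0.36·π_1 + 0.48·π_2
Solving with the normalization constraint gives π = (0.4286, 0.5714).
So the stationary probability of Snowy is 0.5714.

0.5714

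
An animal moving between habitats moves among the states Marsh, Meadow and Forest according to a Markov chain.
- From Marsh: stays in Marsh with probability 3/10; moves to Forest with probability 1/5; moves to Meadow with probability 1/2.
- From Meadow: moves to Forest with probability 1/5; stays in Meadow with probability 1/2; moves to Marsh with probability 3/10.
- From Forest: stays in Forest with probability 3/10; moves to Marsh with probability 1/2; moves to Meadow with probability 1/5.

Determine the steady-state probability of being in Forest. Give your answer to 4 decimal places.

Let the stationary distribution be π with π = πP and π_1 + π_2 + π_3 = 1.
π_1 = 0.3·π_1 + 0.3·π_2 + 0.5·π_3
π_2 = 0.5·π_1 + 0.5·π_2 + 0.2·π_3
Solving with the normalization constraint gives π = (0.3444, 0.4333, 0.2222).
So the stationary probability of Forest is 0.2222.

0.2222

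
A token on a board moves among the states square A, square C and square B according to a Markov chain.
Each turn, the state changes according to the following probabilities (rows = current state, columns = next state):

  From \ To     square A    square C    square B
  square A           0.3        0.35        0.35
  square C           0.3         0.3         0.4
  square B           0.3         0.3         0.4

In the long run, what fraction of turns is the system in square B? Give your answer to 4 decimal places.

Let the stationary distribution be π with π = πP and π_1 + π_2 + π_3 = 1.
π_1 = 0.3·π_1 + 0.3·π_2 + 0.3·π_3
π_2 = 0.35·π_1 + 0.3·π_2 + 0.3·π_3
Solving with the normalization constraint gives π = (0.3000, 0.3150, 0.3850).
So the stationary probability of square B is 0.3850.

0.3850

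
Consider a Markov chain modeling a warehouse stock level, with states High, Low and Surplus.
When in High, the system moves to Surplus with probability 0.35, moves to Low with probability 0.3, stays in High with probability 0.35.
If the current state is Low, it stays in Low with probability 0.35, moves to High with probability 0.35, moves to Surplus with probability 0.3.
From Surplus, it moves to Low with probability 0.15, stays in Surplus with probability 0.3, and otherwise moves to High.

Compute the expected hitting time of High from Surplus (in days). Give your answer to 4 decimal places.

1.9512

Let t(s) be the expected number of days to first reach High from state s, with t(High) = 0. Conditioning on the first day:
t(Low) = 1 + 0.35·t(Low) + 0.3·t(Surplus)
t(Surplus) = 1 + 0.15·t(Low) + 0.3·t(Surplus)
Solving: t(Low) = 2.4390, t(Surplus) = 1.9512.
Expected days from Surplus to High: 1.9512.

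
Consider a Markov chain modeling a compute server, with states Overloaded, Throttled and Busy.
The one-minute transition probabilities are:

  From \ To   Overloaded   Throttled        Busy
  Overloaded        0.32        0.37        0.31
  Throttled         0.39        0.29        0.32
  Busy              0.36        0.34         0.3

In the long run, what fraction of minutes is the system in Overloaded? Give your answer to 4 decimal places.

0.3558

Let the stationary distribution be π with π = πP and π_1 + π_2 + π_3 = 1.
π_1 = 0.32·π_1 + 0.39·π_2 + 0.36·π_3
π_2 = 0.37·π_1 + 0.29·π_2 + 0.34·π_3
Solving with the normalization constraint gives π = (0.3558, 0.3340, 0.3102).
So the stationary probability of Overloaded is 0.3558.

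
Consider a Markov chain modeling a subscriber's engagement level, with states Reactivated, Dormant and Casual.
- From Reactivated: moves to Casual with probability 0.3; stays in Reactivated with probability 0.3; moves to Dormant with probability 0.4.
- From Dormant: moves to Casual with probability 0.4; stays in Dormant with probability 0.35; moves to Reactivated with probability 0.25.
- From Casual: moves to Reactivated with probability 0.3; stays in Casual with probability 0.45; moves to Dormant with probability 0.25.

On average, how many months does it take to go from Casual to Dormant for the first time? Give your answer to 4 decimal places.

3.3898

Let t(s) be the expected number of months to first reach Dormant from state s, with t(Dormant) = 0. Conditioning on the first month:
t(Reactivated) = 1 + 0.3·t(Reactivated) + 0.3·t(Casual)
t(Casual) = 1 + 0.3·t(Reactivated) + 0.45·t(Casual)
Solving: t(Reactivated) = 2.8814, t(Casual) = 3.3898.
Expected months from Casual to Dormant: 3.3898.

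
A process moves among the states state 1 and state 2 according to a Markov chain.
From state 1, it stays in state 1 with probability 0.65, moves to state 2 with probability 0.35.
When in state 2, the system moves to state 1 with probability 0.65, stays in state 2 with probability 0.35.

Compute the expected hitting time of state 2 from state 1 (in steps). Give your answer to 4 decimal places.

2.8571

Let t(s) be the expected number of steps to first reach state 2 from state s, with t(state 2) = 0. Conditioning on the first step:
t(state 1) = 1 + 0.65·t(state 1)
Solving: t(state 1) = 2.8571.
Expected steps from state 1 to state 2: 2.8571.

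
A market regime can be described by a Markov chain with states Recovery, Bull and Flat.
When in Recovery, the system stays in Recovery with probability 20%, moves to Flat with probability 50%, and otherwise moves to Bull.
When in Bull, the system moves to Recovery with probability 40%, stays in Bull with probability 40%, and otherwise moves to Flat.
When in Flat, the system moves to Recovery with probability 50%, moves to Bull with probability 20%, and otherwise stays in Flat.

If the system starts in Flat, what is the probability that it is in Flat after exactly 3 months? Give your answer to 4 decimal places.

Propagate the distribution vector 3 months from Flat.
After 0 months: (0.0000, 0.0000, 1.0000)
After 1 month: (0.5000, 0.2000, 0.3000)
After 2 months: (0.3300, 0.2900, 0.3800)
After 3 months: (0.3720, 0.2910, 0.3370)
P(in Flat after 3 months) = 0.3370

0.3370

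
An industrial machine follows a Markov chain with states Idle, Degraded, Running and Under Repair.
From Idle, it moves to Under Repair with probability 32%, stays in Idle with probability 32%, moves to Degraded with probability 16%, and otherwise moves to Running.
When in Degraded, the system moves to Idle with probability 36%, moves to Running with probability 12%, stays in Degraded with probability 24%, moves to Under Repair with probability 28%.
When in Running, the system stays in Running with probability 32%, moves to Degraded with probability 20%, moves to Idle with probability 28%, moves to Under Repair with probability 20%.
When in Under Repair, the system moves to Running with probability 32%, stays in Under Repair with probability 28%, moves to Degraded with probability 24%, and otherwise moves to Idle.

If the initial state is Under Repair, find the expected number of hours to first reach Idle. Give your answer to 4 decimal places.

Let t(s) be the expected number of hours to first reach Idle from state s, with t(Idle) = 0. Conditioning on the first hour:
t(Degraded) = 1 + 0.24·t(Degraded) + 0.12·t(Running) + 0.28·t(Under Repair)
t(Running) = 1 + 0.2·t(Degraded) + 0.32·t(Running) + 0.2·t(Under Repair)
t(Under Repair) = 1 + 0.24·t(Degraded) + 0.32·t(Running) + 0.28·t(Under Repair)
Solving: t(Degraded) = 3.4459, t(Running) = 3.7162, t(Under Repair) = 4.1892.
Expected hours from Under Repair to Idle: 4.1892.

4.1892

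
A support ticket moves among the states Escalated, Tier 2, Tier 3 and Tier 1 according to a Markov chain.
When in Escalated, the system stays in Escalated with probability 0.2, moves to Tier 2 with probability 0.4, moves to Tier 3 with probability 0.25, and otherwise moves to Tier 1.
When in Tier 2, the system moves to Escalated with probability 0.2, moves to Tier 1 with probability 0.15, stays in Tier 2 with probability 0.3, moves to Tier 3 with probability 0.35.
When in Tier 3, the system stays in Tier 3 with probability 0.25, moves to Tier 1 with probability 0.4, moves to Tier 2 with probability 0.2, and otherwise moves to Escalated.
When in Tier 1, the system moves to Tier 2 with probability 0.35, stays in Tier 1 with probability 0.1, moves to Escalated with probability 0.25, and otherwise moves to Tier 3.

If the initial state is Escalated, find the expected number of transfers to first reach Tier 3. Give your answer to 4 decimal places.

3.4146

Let t(s) be the expected number of transfers to first reach Tier 3 from state s, with t(Tier 3) = 0. Conditioning on the first transfer:
t(Escalated) = 1 + 0.2·t(Escalated) + 0.4·t(Tier 2) + 0.15·t(Tier 1)
t(Tier 2) = 1 + 0.2·t(Escalated) + 0.3·t(Tier 2) + 0.15·t(Tier 1)
t(Tier 1) = 1 + 0.25·t(Escalated) + 0.35·t(Tier 2) + 0.1·t(Tier 1)
Solving: t(Escalated) = 3.4146, t(Tier 2) = 3.1042, t(Tier 1) = 3.2668.
Expected transfers from Escalated to Tier 3: 3.4146.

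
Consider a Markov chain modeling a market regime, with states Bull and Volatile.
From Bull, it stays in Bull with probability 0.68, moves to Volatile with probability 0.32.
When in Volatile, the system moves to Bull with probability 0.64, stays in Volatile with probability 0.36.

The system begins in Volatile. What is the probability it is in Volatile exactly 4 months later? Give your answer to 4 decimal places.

Propagate the distribution vector 4 months from Volatile.
After 0 months: (0.0000, 1.0000)
After 1 month: (0.6400, 0.3600)
After 2 months: (0.6656, 0.3344)
After 3 months: (0.6666, 0.3334)
After 4 months: (0.6667, 0.3333)
P(in Volatile after 4 months) = 0.3333

0.3333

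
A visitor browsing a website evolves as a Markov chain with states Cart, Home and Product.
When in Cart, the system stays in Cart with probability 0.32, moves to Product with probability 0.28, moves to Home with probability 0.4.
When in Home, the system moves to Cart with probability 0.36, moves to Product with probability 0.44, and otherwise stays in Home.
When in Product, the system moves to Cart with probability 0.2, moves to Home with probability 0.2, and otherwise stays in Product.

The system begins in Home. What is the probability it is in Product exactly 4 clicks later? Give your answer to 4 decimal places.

0.4707

Propagate the distribution vector 4 clicks from Home.
After 0 clicks: (0.0000, 1.0000, 0.0000)
After 1 click: (0.3600, 0.2000, 0.4400)
After 2 clicks: (0.2752, 0.2720, 0.4528)
After 3 clicks: (0.2765, 0.2550, 0.4684)
After 4 clicks: (0.2740, 0.2553, 0.4707)
P(in Product after 4 clicks) = 0.4707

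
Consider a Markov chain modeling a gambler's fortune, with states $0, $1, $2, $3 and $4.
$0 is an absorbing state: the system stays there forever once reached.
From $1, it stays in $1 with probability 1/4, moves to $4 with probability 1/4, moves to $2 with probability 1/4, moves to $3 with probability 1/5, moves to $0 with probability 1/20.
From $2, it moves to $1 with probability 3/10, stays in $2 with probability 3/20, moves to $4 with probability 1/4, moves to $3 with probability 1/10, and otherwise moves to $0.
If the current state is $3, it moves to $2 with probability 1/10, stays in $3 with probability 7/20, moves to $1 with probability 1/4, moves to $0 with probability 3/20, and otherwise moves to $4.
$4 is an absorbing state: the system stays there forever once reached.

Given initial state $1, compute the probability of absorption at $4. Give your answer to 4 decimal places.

0.6939

Let h(s) be the probability of absorption at $4 starting from transient state s. Then h($4) = 1 and h($0) = 0. By first-step analysis:
h($1) = 0.05·0 + 0.25·h($1) + 0.25·h($2) + 0.2·h($3) + 0.25·1
h($2) = 0.2·0 + 0.3·h($1) + 0.15·h($2) + 0.1·h($3) + 0.25·1
h($3) = 0.15·0 + 0.25·h($1) + 0.1·h($2) + 0.35·h($3) + 0.15·1
Solving: h($1) = 0.6939, h($2) = 0.6086, h($3) = 0.5913.
Starting from $1, the probability is 0.6939.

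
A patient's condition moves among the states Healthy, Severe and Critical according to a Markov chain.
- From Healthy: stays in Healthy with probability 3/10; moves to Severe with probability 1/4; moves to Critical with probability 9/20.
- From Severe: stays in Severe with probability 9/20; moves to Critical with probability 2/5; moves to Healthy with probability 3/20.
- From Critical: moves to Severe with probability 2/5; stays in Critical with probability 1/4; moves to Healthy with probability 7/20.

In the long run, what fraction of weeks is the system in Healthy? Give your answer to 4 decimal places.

Let the stationary distribution be π with π = πP and π_1 + π_2 + π_3 = 1.
π_1 = 0.3·π_1 + 0.15·π_2 + 0.35·π_3
π_2 = 0.25·π_1 + 0.45·π_2 + 0.4·π_3
Solving with the normalization constraint gives π = (0.2610, 0.3798, 0.3592).
So the stationary probability of Healthy is 0.2610.

0.2610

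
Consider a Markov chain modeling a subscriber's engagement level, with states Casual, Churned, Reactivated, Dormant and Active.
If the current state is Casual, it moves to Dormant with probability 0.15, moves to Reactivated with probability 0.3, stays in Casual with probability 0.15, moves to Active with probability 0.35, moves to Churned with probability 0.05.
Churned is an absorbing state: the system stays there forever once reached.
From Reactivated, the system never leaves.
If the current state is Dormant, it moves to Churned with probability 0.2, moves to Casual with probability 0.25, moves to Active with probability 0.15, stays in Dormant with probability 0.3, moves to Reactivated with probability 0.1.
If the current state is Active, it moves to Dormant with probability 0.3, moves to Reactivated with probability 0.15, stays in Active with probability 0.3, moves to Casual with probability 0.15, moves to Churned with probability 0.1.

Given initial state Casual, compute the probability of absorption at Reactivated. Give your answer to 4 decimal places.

Let h(s) be the probability of absorption at Reactivated starting from transient state s. Then h(Reactivated) = 1 and h(Churned) = 0. By first-step analysis:
h(Casual) = 0.15·h(Casual) + 0.05·0 + 0.3·1 + 0.15·h(Dormant) + 0.35·h(Active)
h(Dormant) = 0.25·h(Casual) + 0.2·0 + 0.1·1 + 0.3·h(Dormant) + 0.15·h(Active)
h(Active) = 0.15·h(Casual) + 0.1·0 + 0.15·1 + 0.3·h(Dormant) + 0.3·h(Active)
Solving: h(Casual) = 0.6814, h(Dormant) = 0.5103, h(Active) = 0.5790.
Starting from Casual, the probability is 0.6814.

0.6814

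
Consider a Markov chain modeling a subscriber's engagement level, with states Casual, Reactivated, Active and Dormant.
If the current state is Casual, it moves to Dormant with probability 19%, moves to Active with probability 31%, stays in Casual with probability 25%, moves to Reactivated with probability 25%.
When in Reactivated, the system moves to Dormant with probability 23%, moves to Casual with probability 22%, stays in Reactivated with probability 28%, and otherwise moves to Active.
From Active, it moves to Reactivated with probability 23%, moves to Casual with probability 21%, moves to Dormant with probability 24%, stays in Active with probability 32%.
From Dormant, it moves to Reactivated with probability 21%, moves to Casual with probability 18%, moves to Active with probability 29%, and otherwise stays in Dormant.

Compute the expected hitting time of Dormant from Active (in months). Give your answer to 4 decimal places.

4.4157

Let t(s) be the expected number of months to first reach Dormant from state s, with t(Dormant) = 0. Conditioning on the first month:
t(Casual) = 1 + 0.25·t(Casual) + 0.25·t(Reactivated) + 0.31·t(Active)
t(Reactivated) = 1 + 0.22·t(Casual) + 0.28·t(Reactivated) + 0.27·t(Active)
t(Active) = 1 + 0.21·t(Casual) + 0.23·t(Reactivated) + 0.32·t(Active)
Solving: t(Casual) = 4.6467, t(Reactivated) = 4.4646, t(Active) = 4.4157.
Expected months from Active to Dormant: 4.4157.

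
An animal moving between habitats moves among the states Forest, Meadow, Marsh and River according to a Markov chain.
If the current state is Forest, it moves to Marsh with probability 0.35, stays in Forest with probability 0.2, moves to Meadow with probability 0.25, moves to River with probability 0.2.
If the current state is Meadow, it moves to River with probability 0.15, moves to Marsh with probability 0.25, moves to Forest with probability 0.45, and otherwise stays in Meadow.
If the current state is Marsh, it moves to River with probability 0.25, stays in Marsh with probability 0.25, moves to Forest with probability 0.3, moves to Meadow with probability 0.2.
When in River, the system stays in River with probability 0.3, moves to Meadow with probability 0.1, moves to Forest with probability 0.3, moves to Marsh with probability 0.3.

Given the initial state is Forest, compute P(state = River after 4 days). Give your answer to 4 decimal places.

Propagate the distribution vector 4 days from Forest.
After 0 days: (1.0000, 0.0000, 0.0000, 0.0000)
After 1 day: (0.2000, 0.2500, 0.3500, 0.2000)
After 2 days: (0.3175, 0.1775, 0.2800, 0.2250)
After 3 days: (0.2949, 0.1845, 0.2930, 0.2276)
After 4 days: (0.2982, 0.1828, 0.2909, 0.2282)
P(in River after 4 days) = 0.2282

0.2282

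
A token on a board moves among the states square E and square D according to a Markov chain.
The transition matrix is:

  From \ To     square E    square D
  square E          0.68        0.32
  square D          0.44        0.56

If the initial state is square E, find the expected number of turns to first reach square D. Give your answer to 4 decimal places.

Let t(s) be the expected number of turns to first reach square D from state s, with t(square D) = 0. Conditioning on the first turn:
t(square E) = 1 + 0.68·t(square E)
Solving: t(square E) = 3.1250.
Expected turns from square E to square D: 3.1250.

3.1250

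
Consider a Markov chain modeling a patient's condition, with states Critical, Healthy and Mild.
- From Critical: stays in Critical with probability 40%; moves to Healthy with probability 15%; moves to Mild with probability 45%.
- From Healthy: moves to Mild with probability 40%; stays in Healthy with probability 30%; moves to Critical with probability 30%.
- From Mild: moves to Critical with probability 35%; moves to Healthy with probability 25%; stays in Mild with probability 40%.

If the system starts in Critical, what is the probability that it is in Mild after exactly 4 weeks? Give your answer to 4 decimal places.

Propagate the distribution vector 4 weeks from Critical.
After 0 weeks: (1.0000, 0.0000, 0.0000)
After 1 week: (0.4000, 0.1500, 0.4500)
After 2 weeks: (0.3625, 0.2175, 0.4200)
After 3 weeks: (0.3573, 0.2246, 0.4181)
After 4 weeks: (0.3566, 0.2255, 0.4179)
P(in Mild after 4 weeks) = 0.4179

0.4179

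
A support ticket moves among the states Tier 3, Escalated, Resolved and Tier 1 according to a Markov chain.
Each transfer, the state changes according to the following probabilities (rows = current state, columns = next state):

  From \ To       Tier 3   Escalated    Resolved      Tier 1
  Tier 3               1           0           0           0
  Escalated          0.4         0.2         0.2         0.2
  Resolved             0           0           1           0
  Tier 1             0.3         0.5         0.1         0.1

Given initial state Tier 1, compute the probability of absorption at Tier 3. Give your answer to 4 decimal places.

0.7097

Let h(s) be the probability of absorption at Tier 3 starting from transient state s. Then h(Tier 3) = 1 and h(Resolved) = 0. By first-step analysis:
h(Escalated) = 0.4·1 + 0.2·h(Escalated) + 0.2·0 + 0.2·h(Tier 1)
h(Tier 1) = 0.3·1 + 0.5·h(Escalated) + 0.1·0 + 0.1·h(Tier 1)
Solving: h(Escalated) = 0.6774, h(Tier 1) = 0.7097.
Starting from Tier 1, the probability is 0.7097.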